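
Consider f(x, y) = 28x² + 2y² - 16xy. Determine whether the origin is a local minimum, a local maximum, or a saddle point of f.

saddle point

The Hessian at the origin is H = [[56, -16], [-16, 4]].
det H = 56·4 − (-16)² = -32 < 0, so H is indefinite.
Therefore the origin is a saddle point.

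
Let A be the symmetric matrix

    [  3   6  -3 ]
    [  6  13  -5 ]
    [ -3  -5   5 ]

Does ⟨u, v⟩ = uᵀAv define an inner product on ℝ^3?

yes

Leading principal minors: Δ_1 = 3, Δ_2 = 3, Δ_3 = 3.
All leading principal minors are positive, so by Sylvester's criterion Q is positive definite.
⟨·,·⟩ is an inner product exactly when A is positive definite.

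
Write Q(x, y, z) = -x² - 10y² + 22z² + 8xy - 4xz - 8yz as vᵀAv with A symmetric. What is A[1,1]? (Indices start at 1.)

-1

The coefficient of x² in Q is -1, and that is exactly A[1,1].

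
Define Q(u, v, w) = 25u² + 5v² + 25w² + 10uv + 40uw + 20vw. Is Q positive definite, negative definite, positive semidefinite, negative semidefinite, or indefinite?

The symmetric matrix is A = [[25, 5, 20], [5, 5, 10], [20, 10, 25]].
Congruent diagonalization of A (simultaneous row and column reduction) yields pivots 25, 4, 0.
So there are 2 positive, 1 zero pivots.
Hence Q is positive semidefinite.

positive semidefinite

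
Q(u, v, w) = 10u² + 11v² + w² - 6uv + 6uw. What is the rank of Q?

3

Write A = [[10, -3, 3], [-3, 11, 0], [3, 0, 1]].
Row-reducing A symmetrically gives the diagonal entries 10, 101/10, 2/101.
That gives 3 positive pivots.
The rank is the number of nonzero pivots: 3.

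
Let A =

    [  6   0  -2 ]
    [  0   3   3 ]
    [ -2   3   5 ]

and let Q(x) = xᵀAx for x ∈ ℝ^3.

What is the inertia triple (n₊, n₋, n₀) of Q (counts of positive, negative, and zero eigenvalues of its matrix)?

(3, 0, 0)

An LDLᵀ factorisation of A has diagonal entries 6, 3, 4/3.
That gives 3 positive pivots.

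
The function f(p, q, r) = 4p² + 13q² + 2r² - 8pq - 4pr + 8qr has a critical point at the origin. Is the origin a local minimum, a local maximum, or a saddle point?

The Hessian at the origin is H = [[8, -8, -4], [-8, 26, 8], [-4, 8, 4]].
Congruent diagonalization of H (simultaneous row and column reduction) yields pivots 8, 18, 10/9.
Counting signs: 3 positive.
H is positive definite, so the origin is a strict local minimum.

local minimum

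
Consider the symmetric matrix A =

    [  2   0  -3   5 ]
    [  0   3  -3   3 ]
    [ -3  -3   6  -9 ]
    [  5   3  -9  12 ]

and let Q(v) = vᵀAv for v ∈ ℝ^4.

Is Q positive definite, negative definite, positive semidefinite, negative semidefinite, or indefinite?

indefinite

An LDLᵀ factorisation of A has diagonal entries 2, 3, -3/2, -2.
So there are 2 positive, 2 negative pivots.
Hence Q is indefinite.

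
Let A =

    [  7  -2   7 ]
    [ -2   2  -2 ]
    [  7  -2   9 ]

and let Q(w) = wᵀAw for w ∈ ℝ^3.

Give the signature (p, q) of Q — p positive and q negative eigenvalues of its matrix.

Applying the same elementary operations to the rows and columns of A produces a congruent diagonal matrix with entries 7, 10/7, 2.
Counting signs: 3 positive.

(3, 0)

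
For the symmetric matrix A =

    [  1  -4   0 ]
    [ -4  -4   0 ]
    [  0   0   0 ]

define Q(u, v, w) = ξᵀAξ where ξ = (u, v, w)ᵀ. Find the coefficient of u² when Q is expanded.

The coefficient of u² is the diagonal entry A[1,1] = 1.

1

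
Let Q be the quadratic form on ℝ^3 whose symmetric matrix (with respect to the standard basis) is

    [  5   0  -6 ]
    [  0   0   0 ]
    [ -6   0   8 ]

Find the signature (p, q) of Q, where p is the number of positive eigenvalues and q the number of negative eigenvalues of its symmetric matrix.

(2, 0)

Symmetric row and column elimination reduces A to a congruent diagonal form with pivots 5, 0, 4/5.
Counting signs: 2 positive, 1 zero.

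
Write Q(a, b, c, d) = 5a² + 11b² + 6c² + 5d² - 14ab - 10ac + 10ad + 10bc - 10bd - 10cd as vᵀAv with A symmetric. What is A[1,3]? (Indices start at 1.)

-5

The coefficient of a·c in Q is -10. For a symmetric A this equals A[1,3] + A[3,1] = 2·A[1,3].
So A[1,3] = -10/2 = -5.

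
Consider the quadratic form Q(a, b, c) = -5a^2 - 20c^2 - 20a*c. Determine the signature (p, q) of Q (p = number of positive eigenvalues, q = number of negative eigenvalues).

(0, 1)

Write A = [[-5, 0, -10], [0, 0, 0], [-10, 0, -20]].
Row-reducing A symmetrically gives the diagonal entries -5, 0, 0.
Counting signs: 1 negative, 2 zero.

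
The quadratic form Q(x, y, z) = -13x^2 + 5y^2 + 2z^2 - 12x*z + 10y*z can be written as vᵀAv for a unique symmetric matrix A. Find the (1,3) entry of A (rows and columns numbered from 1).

The coefficient of x·z in Q is -12. For a symmetric A this equals A[1,3] + A[3,1] = 2·A[1,3].
So A[1,3] = -12/2 = -6.

-6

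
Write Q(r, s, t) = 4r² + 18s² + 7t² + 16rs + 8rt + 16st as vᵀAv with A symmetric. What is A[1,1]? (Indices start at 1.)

4

The coefficient of r² in Q is 4, and that is exactly A[1,1].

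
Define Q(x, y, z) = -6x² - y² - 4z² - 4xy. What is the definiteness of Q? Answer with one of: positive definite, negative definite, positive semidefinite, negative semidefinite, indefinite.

negative definite

The symmetric matrix is A = [[-6, -2, 0], [-2, -1, 0], [0, 0, -4]].
Row-reducing A symmetrically gives the diagonal entries -6, -1/3, -4.
Counting signs: 3 negative.
Hence Q is negative definite.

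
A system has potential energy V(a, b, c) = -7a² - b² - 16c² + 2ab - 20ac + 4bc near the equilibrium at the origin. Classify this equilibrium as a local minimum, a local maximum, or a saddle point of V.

local maximum

The Hessian at the origin is H = [[-14, 2, -20], [2, -2, 4], [-20, 4, -32]].
Symmetric row and column elimination reduces H to a congruent diagonal form with pivots -14, -12/7, -8/3.
Counting signs: 3 negative.
H is negative definite, so the origin is a strict local maximum.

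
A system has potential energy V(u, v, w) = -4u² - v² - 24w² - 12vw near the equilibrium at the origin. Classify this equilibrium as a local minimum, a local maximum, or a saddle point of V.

The Hessian at the origin is H = [[-8, 0, 0], [0, -2, -12], [0, -12, -48]].
Applying the same elementary operations to the rows and columns of H produces a congruent diagonal matrix with entries -8, -2, 24.
Counting signs: 1 positive, 2 negative.
H is indefinite, so the origin is a saddle point.

saddle point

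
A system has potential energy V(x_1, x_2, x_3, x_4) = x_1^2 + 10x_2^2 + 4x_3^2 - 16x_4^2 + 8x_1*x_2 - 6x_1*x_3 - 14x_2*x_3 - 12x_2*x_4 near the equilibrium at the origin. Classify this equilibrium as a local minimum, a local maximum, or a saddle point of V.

The Hessian at the origin is H = [[2, 8, -6, 0], [8, 20, -14, -12], [-6, -14, 8, 0], [0, -12, 0, -32]].
Congruent diagonalization of H (simultaneous row and column reduction) yields pivots 2, -12, -5/3, 40.
So there are 2 positive, 2 negative pivots.
H is indefinite, so the origin is a saddle point.

saddle point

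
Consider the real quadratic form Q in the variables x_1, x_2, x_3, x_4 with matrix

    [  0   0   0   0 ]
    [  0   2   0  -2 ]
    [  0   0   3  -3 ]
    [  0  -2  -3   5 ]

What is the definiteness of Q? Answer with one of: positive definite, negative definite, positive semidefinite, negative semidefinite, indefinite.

Symmetric row and column elimination reduces A to a congruent diagonal form with pivots 0, 2, 3, 0.
That gives 2 positive, 2 zero pivots.
Hence Q is positive semidefinite.

positive semidefinite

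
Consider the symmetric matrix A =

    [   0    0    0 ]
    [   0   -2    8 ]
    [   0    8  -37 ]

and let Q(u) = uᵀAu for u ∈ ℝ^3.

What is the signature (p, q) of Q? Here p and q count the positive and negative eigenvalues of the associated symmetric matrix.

Symmetric row and column elimination reduces A to a congruent diagonal form with pivots 0, -2, -5.
Counting signs: 2 negative, 1 zero.

(0, 2)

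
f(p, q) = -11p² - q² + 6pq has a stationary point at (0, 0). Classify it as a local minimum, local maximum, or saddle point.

The Hessian at the origin is H = [[-22, 6], [6, -2]].
det H = -22·-2 − (6)² = 8 > 0 and H[1,1] = -22 < 0, so H is negative definite.
Therefore the origin is a local maximum.

local maximum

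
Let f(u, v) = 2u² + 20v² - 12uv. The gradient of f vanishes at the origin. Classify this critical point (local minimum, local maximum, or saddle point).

The Hessian at the origin is H = [[4, -12], [-12, 40]].
det H = 4·40 − (-12)² = 16 > 0 and H[1,1] = 4 > 0, so H is positive definite.
Therefore the origin is a local minimum.

local minimum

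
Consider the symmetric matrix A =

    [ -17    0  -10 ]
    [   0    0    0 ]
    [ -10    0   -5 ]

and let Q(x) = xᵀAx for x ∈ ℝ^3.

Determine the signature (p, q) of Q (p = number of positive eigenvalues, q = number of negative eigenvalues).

(1, 1)

Congruent diagonalization of A (simultaneous row and column reduction) yields pivots -17, 0, 15/17.
That gives 1 positive, 1 negative, 1 zero pivots.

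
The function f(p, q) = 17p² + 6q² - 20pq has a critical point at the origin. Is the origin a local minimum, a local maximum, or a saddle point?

The Hessian at the origin is H = [[34, -20], [-20, 12]].
det H = 34·12 − (-20)² = 8 > 0 and H[1,1] = 34 > 0, so H is positive definite.
Therefore the origin is a local minimum.

local minimum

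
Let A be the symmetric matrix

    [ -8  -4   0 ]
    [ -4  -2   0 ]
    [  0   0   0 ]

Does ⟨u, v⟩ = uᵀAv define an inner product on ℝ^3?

no

Symmetric row and column elimination reduces A to a congruent diagonal form with pivots -8, 0, 0.
Counting signs: 1 negative, 2 zero.
Hence Q is negative semidefinite.
⟨·,·⟩ is an inner product exactly when A is positive definite.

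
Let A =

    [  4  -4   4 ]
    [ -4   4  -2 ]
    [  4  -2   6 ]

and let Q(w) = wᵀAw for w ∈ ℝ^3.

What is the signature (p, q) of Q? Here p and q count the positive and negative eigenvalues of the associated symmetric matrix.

(2, 1)

By Sylvester's law of inertia any congruent diagonalization of A has 2 positive, 1 negative and 0 zero entries.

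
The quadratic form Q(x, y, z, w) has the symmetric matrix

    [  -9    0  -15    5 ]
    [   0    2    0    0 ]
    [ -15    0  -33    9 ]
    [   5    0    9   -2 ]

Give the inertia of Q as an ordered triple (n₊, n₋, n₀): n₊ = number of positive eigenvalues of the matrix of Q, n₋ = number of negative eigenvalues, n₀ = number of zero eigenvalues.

(2, 2, 0)

Congruent diagonalization of A (simultaneous row and column reduction) yields pivots -9, 2, -8, 5/6.
That gives 2 positive, 2 negative pivots.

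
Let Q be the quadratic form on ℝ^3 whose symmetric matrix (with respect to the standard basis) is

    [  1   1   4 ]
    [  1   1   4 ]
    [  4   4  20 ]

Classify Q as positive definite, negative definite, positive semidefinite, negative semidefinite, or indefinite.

positive semidefinite

Applying the same elementary operations to the rows and columns of A produces a congruent diagonal matrix with entries 1, 0, 4.
So there are 2 positive, 1 zero pivots.
Hence Q is positive semidefinite.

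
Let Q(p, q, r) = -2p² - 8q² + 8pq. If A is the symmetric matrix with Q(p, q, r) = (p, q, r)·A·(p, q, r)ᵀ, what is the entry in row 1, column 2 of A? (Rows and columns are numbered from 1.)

The coefficient of p·q in Q is 8. For a symmetric A this equals A[1,2] + A[2,1] = 2·A[1,2].
So A[1,2] = 8/2 = 4.

4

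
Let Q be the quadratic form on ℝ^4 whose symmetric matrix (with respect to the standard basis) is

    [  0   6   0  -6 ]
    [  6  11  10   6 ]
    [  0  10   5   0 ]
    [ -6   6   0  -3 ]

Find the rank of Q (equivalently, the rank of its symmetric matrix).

3

Row reduction of A gives 3 nonzero rows, so rank A = 3.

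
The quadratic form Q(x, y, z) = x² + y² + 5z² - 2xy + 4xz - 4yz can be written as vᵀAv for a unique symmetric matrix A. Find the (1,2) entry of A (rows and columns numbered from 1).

The coefficient of x·y in Q is -2. For a symmetric A this equals A[1,2] + A[2,1] = 2·A[1,2].
So A[1,2] = -2/2 = -1.

-1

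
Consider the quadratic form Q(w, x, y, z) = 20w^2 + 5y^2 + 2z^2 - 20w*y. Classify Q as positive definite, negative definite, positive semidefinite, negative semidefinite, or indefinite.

positive semidefinite

The associated matrix is A = [[20, 0, -10, 0], [0, 0, 0, 0], [-10, 0, 5, 0], [0, 0, 0, 2]].
Applying the same elementary operations to the rows and columns of A produces a congruent diagonal matrix with entries 20, 0, 0, 2.
So there are 2 positive, 2 zero pivots.
Hence Q is positive semidefinite.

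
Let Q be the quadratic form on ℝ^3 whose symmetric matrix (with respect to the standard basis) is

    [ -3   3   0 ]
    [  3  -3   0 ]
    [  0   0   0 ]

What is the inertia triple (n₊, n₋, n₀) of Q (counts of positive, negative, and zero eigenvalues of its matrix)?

(0, 1, 2)

Congruent diagonalization of A (simultaneous row and column reduction) yields pivots -3, 0, 0.
That gives 1 negative, 2 zero pivots.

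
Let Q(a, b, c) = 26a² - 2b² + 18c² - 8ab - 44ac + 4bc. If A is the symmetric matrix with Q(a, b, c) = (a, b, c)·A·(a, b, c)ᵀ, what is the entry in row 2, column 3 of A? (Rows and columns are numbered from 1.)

2

The coefficient of b·c in Q is 4. For a symmetric A this equals A[2,3] + A[3,2] = 2·A[2,3].
So A[2,3] = 4/2 = 2.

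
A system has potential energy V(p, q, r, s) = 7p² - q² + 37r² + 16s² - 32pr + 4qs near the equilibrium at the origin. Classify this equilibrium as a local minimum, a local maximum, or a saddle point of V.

The Hessian at the origin is H = [[14, 0, -32, 0], [0, -2, 0, 4], [-32, 0, 74, 0], [0, 4, 0, 32]].
Applying the same elementary operations to the rows and columns of H produces a congruent diagonal matrix with entries 14, -2, 6/7, 40.
So there are 3 positive, 1 negative pivots.
H is indefinite, so the origin is a saddle point.

saddle point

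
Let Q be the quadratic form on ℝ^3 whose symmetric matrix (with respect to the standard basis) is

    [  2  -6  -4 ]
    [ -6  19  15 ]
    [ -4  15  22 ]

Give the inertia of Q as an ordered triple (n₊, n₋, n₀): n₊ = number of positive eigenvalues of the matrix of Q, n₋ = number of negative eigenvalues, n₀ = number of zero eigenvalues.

(3, 0, 0)

An LDLᵀ factorisation of A has diagonal entries 2, 1, 5.
So there are 3 positive pivots.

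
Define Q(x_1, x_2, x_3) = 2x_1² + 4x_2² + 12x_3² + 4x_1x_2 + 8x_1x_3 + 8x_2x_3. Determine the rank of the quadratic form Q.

3

Write A = [[2, 2, 4], [2, 4, 4], [4, 4, 12]].
An LDLᵀ factorisation of A has diagonal entries 2, 2, 4.
So there are 3 positive pivots.
The rank is the number of nonzero pivots: 3.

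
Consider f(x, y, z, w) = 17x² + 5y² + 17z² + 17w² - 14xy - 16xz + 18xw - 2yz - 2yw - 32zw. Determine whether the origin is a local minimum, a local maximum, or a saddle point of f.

The Hessian at the origin is H = [[34, -14, -16, 18], [-14, 10, -2, -2], [-16, -2, 34, -32], [18, -2, -32, 34]].
Congruent diagonalization of H (simultaneous row and column reduction) yields pivots 34, 72/17, 163/18, 24/163.
That gives 4 positive pivots.
H is positive definite, so the origin is a strict local minimum.

local minimum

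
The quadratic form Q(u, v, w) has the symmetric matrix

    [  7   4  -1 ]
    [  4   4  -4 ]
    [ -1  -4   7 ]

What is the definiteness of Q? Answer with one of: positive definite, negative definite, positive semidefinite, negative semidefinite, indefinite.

positive semidefinite

Congruent diagonalization of A (simultaneous row and column reduction) yields pivots 7, 12/7, 0.
So there are 2 positive, 1 zero pivots.
Hence Q is positive semidefinite.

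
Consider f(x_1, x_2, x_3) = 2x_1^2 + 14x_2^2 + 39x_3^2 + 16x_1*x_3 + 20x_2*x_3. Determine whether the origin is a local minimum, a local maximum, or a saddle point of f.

The Hessian at the origin is H = [[4, 0, 16], [0, 28, 20], [16, 20, 78]].
Symmetric row and column elimination reduces H to a congruent diagonal form with pivots 4, 28, -2/7.
So there are 2 positive, 1 negative pivots.
H is indefinite, so the origin is a saddle point.

saddle point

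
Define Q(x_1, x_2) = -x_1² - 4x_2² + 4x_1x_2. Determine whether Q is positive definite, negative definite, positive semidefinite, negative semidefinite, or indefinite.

The symmetric matrix of Q is [[-1, 2], [2, -4]].
For the 2×2 matrix [[-1, 2], [2, -4]]: det = -1·-4 − (2)² = 0, trace = -5.
det = 0 so one eigenvalue is zero; the form is semidefinite with the sign of the trace.

negative semidefinite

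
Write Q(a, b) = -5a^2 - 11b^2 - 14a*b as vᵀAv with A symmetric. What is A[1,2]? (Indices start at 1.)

The coefficient of a·b in Q is -14. For a symmetric A this equals A[1,2] + A[2,1] = 2·A[1,2].
So A[1,2] = -14/2 = -7.

-7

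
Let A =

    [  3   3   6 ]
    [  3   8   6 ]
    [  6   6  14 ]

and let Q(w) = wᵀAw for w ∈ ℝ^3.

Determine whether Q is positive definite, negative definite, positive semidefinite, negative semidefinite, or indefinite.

An LDLᵀ factorisation of A has diagonal entries 3, 5, 2.
Counting signs: 3 positive.
Hence Q is positive definite.

positive definite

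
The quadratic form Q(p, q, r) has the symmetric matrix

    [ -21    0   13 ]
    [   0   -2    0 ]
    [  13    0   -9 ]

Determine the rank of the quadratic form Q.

3

Row-reducing A symmetrically gives the diagonal entries -21, -2, -20/21.
So there are 3 negative pivots.
The rank is the number of nonzero pivots: 3.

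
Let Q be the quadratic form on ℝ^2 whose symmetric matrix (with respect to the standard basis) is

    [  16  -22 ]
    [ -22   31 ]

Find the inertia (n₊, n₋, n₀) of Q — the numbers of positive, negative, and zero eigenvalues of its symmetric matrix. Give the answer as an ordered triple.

(2, 0, 0)

Congruent diagonalization of A (simultaneous row and column reduction) yields pivots 16, 3/4.
That gives 2 positive pivots.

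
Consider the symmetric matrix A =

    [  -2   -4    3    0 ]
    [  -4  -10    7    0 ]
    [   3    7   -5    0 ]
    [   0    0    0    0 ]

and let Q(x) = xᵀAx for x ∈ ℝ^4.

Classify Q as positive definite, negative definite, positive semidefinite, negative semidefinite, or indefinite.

Congruent diagonalization of A (simultaneous row and column reduction) yields pivots -2, -2, 0, 0.
So there are 2 negative, 2 zero pivots.
Hence Q is negative semidefinite.

negative semidefinite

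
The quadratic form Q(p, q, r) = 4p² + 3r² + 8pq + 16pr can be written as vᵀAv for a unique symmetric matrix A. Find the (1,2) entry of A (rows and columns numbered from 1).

The coefficient of p·q in Q is 8. For a symmetric A this equals A[1,2] + A[2,1] = 2·A[1,2].
So A[1,2] = 8/2 = 4.

4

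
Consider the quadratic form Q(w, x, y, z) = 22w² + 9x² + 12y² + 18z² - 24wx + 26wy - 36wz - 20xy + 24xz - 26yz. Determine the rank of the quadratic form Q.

Write A = [[22, -12, 13, -18], [-12, 9, -10, 12], [13, -10, 12, -13], [-18, 12, -13, 18]].
An LDLᵀ factorisation of A has diagonal entries 22, 27/11, 47/54, 60/47.
That gives 4 positive pivots.
The rank is the number of nonzero pivots: 4.

4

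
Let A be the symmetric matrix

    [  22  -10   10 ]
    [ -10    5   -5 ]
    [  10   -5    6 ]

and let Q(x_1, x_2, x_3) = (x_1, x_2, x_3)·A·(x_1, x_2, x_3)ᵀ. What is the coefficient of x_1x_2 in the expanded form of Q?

-20

The coefficient of x_1x_2 is A[1,2] + A[2,1] = 2·(-10) = -20.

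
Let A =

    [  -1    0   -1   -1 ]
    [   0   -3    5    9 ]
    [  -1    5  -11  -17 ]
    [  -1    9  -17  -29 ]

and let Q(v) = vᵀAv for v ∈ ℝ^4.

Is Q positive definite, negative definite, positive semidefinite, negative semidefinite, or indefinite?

negative definite

Applying the same elementary operations to the rows and columns of A produces a congruent diagonal matrix with entries -1, -3, -5/3, -2/5.
So there are 4 negative pivots.
Hence Q is negative definite.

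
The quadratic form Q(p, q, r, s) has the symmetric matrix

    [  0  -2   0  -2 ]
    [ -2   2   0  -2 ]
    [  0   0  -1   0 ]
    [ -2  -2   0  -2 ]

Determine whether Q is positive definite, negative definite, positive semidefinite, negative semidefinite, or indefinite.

indefinite

A is congruent to a diagonal matrix with 2 positive, 2 negative and 0 zero entries, so Q is indefinite.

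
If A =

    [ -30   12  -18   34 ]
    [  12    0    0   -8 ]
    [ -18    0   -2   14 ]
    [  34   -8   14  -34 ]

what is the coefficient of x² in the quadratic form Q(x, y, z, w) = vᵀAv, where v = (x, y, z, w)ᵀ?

-30

The coefficient of x² is the diagonal entry A[1,1] = -30.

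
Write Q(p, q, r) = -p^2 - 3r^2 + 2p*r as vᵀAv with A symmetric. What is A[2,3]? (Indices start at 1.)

The coefficient of q·r in Q is 0. For a symmetric A this equals A[2,3] + A[3,2] = 2·A[2,3].
So A[2,3] = 0/2 = 0.

0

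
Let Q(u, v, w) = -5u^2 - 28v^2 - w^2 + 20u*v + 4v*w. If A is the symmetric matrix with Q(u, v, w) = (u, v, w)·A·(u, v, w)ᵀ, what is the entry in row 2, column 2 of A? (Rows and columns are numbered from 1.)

-28

The coefficient of v^2 in Q is -28, and that is exactly A[2,2].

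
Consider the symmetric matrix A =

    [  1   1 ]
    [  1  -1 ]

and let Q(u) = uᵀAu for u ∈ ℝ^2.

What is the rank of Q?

2

Congruent diagonalization of A (simultaneous row and column reduction) yields pivots 1, -2.
So there are 1 positive, 1 negative pivots.
The rank is the number of nonzero pivots: 2.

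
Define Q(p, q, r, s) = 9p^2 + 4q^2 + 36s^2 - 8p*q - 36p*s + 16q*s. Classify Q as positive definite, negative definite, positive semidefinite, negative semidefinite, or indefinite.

Write A = [[9, -4, 0, -18], [-4, 4, 0, 8], [0, 0, 0, 0], [-18, 8, 0, 36]].
Symmetric row and column elimination reduces A to a congruent diagonal form with pivots 9, 20/9, 0, 0.
So there are 2 positive, 2 zero pivots.
Hence Q is positive semidefinite.

positive semidefinite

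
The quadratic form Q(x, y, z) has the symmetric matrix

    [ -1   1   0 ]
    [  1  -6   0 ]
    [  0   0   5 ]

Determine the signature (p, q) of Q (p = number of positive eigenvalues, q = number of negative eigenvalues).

Row-reducing A symmetrically gives the diagonal entries -1, -5, 5.
That gives 1 positive, 2 negative pivots.

(1, 2)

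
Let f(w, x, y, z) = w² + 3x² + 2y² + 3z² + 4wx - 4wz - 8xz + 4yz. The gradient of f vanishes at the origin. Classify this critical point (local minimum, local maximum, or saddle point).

saddle point

The Hessian at the origin is H = [[2, 4, 0, -4], [4, 6, 0, -8], [0, 0, 4, 4], [-4, -8, 4, 6]].
Congruent diagonalization of H (simultaneous row and column reduction) yields pivots 2, -2, 4, -6.
Counting signs: 2 positive, 2 negative.
H is indefinite, so the origin is a saddle point.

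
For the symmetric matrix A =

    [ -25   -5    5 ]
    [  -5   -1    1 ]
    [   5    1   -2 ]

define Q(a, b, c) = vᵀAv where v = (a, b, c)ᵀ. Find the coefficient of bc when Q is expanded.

2

The coefficient of bc is A[2,3] + A[3,2] = 2·1 = 2.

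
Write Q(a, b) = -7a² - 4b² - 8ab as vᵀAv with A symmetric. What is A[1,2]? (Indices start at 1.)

-4

The coefficient of a·b in Q is -8. For a symmetric A this equals A[1,2] + A[2,1] = 2·A[1,2].
So A[1,2] = -8/2 = -4.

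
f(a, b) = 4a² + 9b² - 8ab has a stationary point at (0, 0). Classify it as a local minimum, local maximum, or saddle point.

local minimum

The Hessian at the origin is H = [[8, -8], [-8, 18]].
det H = 8·18 − (-8)² = 80 > 0 and H[1,1] = 8 > 0, so H is positive definite.
Therefore the origin is a local minimum.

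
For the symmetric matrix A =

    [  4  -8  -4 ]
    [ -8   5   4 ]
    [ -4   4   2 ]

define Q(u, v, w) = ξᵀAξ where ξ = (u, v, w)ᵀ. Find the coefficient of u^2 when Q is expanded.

4

The coefficient of u^2 is the diagonal entry A[1,1] = 4.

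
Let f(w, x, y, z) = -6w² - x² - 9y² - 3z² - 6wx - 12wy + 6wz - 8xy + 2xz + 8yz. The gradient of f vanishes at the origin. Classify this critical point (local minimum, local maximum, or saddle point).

saddle point

The Hessian at the origin is H = [[-12, -6, -12, 6], [-6, -2, -8, 2], [-12, -8, -18, 8], [6, 2, 8, -6]].
Congruent diagonalization of H (simultaneous row and column reduction) yields pivots -12, 1, -10, -4.
So there are 1 positive, 3 negative pivots.
H is indefinite, so the origin is a saddle point.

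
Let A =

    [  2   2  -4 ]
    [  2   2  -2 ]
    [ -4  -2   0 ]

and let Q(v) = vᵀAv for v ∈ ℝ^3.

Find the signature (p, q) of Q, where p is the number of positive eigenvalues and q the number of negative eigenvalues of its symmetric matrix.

(2, 1)

By Sylvester's law of inertia any congruent diagonalization of A has 2 positive, 1 negative and 0 zero entries.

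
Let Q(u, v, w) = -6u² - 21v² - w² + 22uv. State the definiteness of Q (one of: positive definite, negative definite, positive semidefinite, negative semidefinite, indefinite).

The symmetric matrix of Q is A = [[-6, 11, 0], [11, -21, 0], [0, 0, -1]].
Leading principal minors: Δ_1 = -6, Δ_2 = 5, Δ_3 = -5.
The signs alternate starting with Δ_1 < 0, so by Sylvester's criterion Q is negative definite.

negative definite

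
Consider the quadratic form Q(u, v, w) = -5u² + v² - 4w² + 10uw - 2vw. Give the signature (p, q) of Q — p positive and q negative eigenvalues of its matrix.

The associated matrix is A = [[-5, 0, 5], [0, 1, -1], [5, -1, -4]].
Row-reducing A symmetrically gives the diagonal entries -5, 1, 0.
That gives 1 positive, 1 negative, 1 zero pivots.

(1, 1)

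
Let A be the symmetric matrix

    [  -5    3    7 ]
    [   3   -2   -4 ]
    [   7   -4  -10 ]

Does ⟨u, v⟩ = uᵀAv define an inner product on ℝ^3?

no

Congruent diagonalization of A (simultaneous row and column reduction) yields pivots -5, -1/5, 0.
Counting signs: 2 negative, 1 zero.
Hence Q is negative semidefinite.
⟨·,·⟩ is an inner product exactly when A is positive definite.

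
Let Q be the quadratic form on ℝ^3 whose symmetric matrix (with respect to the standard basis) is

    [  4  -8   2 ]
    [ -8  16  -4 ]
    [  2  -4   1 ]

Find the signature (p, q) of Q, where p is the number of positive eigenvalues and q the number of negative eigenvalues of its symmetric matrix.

(1, 0)

Applying the same elementary operations to the rows and columns of A produces a congruent diagonal matrix with entries 4, 0, 0.
So there are 1 positive, 2 zero pivots.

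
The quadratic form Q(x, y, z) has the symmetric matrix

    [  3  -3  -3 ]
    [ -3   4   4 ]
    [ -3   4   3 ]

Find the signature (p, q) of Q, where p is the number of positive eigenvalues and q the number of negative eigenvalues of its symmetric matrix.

Symmetric row and column elimination reduces A to a congruent diagonal form with pivots 3, 1, -1.
That gives 2 positive, 1 negative pivots.

(2, 1)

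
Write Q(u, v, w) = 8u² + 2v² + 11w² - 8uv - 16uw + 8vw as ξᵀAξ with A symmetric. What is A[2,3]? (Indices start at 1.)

4

The coefficient of v·w in Q is 8. For a symmetric A this equals A[2,3] + A[3,2] = 2·A[2,3].
So A[2,3] = 8/2 = 4.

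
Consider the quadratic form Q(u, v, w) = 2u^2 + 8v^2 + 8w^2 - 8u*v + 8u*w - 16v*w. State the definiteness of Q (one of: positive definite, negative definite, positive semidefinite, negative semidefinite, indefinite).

positive semidefinite

The associated matrix is A = [[2, -4, 4], [-4, 8, -8], [4, -8, 8]].
Row-reducing A symmetrically gives the diagonal entries 2, 0, 0.
So there are 1 positive, 2 zero pivots.
Hence Q is positive semidefinite.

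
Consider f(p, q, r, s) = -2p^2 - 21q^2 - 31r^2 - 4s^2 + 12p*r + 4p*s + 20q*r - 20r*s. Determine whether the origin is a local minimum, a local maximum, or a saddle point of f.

local maximum

The Hessian at the origin is H = [[-4, 0, 12, 4], [0, -42, 20, 0], [12, 20, -62, -20], [4, 0, -20, -8]].
An LDLᵀ factorisation of H has diagonal entries -4, -42, -346/21, -20/173.
Counting signs: 4 negative.
H is negative definite, so the origin is a strict local maximum.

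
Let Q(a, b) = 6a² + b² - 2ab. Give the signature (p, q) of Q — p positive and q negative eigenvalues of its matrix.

(2, 0)

Write A = [[6, -1], [-1, 1]].
An LDLᵀ factorisation of A has diagonal entries 6, 5/6.
That gives 2 positive pivots.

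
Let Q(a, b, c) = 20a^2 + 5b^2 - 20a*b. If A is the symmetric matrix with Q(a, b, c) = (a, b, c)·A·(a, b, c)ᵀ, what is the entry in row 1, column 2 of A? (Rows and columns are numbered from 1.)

-10

The coefficient of a·b in Q is -20. For a symmetric A this equals A[1,2] + A[2,1] = 2·A[1,2].
So A[1,2] = -20/2 = -10.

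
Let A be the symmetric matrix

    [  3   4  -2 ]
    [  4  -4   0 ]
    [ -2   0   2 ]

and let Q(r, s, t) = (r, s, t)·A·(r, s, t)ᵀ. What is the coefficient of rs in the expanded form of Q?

The coefficient of rs is A[1,2] + A[2,1] = 2·4 = 8.

8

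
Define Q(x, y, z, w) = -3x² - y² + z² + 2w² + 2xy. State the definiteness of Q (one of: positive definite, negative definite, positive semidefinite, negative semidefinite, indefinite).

Write A = [[-3, 1, 0, 0], [1, -1, 0, 0], [0, 0, 1, 0], [0, 0, 0, 2]].
Applying the same elementary operations to the rows and columns of A produces a congruent diagonal matrix with entries -3, -2/3, 1, 2.
Counting signs: 2 positive, 2 negative.
Hence Q is indefinite.

indefinite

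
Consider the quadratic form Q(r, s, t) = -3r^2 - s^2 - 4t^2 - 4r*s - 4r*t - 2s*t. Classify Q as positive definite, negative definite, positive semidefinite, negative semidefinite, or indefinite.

The symmetric matrix is A = [[-3, -2, -2], [-2, -1, -1], [-2, -1, -4]].
Symmetric row and column elimination reduces A to a congruent diagonal form with pivots -3, 1/3, -3.
So there are 1 positive, 2 negative pivots.
Hence Q is indefinite.

indefinite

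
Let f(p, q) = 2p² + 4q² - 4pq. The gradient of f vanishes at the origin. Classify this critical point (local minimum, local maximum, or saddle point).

local minimum

The Hessian at the origin is H = [[4, -4], [-4, 8]].
det H = 4·8 − (-4)² = 16 > 0 and H[1,1] = 4 > 0, so H is positive definite.
Therefore the origin is a local minimum.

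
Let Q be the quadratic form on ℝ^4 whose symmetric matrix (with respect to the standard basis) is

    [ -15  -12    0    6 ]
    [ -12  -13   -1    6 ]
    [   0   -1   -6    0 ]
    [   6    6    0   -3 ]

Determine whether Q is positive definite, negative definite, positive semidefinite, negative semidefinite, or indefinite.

Leading principal minors: Δ_1 = -15, Δ_2 = 51, Δ_3 = -291, Δ_4 = 45.
The signs alternate starting with Δ_1 < 0, so by Sylvester's criterion Q is negative definite.

negative definite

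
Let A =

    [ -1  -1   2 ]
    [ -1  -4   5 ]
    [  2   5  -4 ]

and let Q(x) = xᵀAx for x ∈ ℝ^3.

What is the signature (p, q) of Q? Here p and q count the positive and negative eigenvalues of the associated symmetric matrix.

(1, 2)

An LDLᵀ factorisation of A has diagonal entries -1, -3, 3.
Counting signs: 1 positive, 2 negative.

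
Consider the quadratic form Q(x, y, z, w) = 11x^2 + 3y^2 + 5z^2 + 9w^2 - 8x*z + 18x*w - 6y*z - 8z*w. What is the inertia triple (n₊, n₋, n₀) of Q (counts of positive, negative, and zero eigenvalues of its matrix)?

The symmetric matrix is A = [[11, 0, -4, 9], [0, 3, -3, 0], [-4, -3, 5, -4], [9, 0, -4, 9]].
Row-reducing A symmetrically gives the diagonal entries 11, 3, 6/11, 2/3.
So there are 4 positive pivots.

(4, 0, 0)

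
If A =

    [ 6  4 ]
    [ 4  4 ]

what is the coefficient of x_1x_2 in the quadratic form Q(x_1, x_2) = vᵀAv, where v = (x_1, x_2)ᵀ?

The coefficient of x_1x_2 is A[1,2] + A[2,1] = 2·4 = 8.

8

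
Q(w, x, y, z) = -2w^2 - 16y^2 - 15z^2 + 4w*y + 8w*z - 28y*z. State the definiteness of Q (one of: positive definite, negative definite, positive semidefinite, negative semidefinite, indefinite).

The associated matrix is A = [[-2, 0, 2, 4], [0, 0, 0, 0], [2, 0, -16, -14], [4, 0, -14, -15]].
Row-reducing A symmetrically gives the diagonal entries -2, 0, -14, 1/7.
Counting signs: 1 positive, 2 negative, 1 zero.
Hence Q is indefinite.

indefinite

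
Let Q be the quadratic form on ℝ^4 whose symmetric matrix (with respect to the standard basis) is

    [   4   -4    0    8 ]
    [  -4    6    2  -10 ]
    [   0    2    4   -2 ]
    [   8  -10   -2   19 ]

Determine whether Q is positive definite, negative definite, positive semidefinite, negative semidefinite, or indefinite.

positive definite

Leading principal minors: Δ_1 = 4, Δ_2 = 8, Δ_3 = 16, Δ_4 = 16.
All leading principal minors are positive, so by Sylvester's criterion Q is positive definite.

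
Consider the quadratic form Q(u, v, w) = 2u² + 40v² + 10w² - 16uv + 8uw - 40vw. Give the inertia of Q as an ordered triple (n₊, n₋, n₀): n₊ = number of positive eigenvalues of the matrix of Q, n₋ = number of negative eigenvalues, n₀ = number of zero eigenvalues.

Write A = [[2, -8, 4], [-8, 40, -20], [4, -20, 10]].
Row-reducing A symmetrically gives the diagonal entries 2, 8, 0.
That gives 2 positive, 1 zero pivots.

(2, 0, 1)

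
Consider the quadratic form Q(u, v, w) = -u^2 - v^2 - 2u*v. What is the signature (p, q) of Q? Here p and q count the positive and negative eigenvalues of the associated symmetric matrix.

Write A = [[-1, -1, 0], [-1, -1, 0], [0, 0, 0]].
Row-reducing A symmetrically gives the diagonal entries -1, 0, 0.
Counting signs: 1 negative, 2 zero.

(0, 1)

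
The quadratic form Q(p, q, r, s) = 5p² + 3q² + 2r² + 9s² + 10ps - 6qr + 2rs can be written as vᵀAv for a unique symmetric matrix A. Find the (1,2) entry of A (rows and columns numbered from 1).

0

The coefficient of p·q in Q is 0. For a symmetric A this equals A[1,2] + A[2,1] = 2·A[1,2].
So A[1,2] = 0/2 = 0.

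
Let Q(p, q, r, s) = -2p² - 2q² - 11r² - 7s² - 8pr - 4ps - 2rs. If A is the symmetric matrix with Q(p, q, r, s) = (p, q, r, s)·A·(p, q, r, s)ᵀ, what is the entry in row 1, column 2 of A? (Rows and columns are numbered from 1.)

0

The coefficient of p·q in Q is 0. For a symmetric A this equals A[1,2] + A[2,1] = 2·A[1,2].
So A[1,2] = 0/2 = 0.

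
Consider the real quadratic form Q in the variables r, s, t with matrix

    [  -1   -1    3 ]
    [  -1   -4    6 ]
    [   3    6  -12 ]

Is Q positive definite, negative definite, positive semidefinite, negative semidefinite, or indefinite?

Applying the same elementary operations to the rows and columns of A produces a congruent diagonal matrix with entries -1, -3, 0.
That gives 2 negative, 1 zero pivots.
Hence Q is negative semidefinite.

negative semidefinite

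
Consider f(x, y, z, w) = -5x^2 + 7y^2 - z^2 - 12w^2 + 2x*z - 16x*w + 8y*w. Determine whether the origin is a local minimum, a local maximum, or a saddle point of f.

The Hessian at the origin is H = [[-10, 0, 2, -16], [0, 14, 0, 8], [2, 0, -2, 0], [-16, 8, 0, -24]].
Row-reducing H symmetrically gives the diagonal entries -10, 14, -8/5, 24/7.
Counting signs: 2 positive, 2 negative.
H is indefinite, so the origin is a saddle point.

saddle point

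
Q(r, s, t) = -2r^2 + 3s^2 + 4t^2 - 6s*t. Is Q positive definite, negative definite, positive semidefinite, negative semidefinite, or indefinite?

The symmetric matrix is A = [[-2, 0, 0], [0, 3, -3], [0, -3, 4]].
Symmetric row and column elimination reduces A to a congruent diagonal form with pivots -2, 3, 1.
That gives 2 positive, 1 negative pivots.
Hence Q is indefinite.

indefinite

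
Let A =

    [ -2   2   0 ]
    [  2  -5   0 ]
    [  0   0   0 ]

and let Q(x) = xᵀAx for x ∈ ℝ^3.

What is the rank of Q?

Applying the same elementary operations to the rows and columns of A produces a congruent diagonal matrix with entries -2, -3, 0.
So there are 2 negative, 1 zero pivots.
The rank is the number of nonzero pivots: 2.

2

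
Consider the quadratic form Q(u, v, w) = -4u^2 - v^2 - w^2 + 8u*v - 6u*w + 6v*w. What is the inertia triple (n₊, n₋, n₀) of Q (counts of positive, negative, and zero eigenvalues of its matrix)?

The associated matrix is A = [[-4, 4, -3], [4, -1, 3], [-3, 3, -1]].
Symmetric row and column elimination reduces A to a congruent diagonal form with pivots -4, 3, 5/4.
That gives 2 positive, 1 negative pivots.

(2, 1, 0)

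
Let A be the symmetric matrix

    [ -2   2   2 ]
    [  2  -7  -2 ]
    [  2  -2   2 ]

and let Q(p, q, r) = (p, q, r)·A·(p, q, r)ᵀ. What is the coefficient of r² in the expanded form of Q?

The coefficient of r² is the diagonal entry A[3,3] = 2.

2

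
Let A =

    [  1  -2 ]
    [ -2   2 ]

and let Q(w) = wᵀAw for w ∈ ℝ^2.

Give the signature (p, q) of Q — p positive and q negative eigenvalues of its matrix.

Congruent diagonalization of A (simultaneous row and column reduction) yields pivots 1, -2.
That gives 1 positive, 1 negative pivots.

(1, 1)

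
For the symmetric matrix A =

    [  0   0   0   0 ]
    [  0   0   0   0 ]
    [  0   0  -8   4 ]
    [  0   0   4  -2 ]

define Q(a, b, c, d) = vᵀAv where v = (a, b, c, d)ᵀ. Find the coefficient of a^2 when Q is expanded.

0

The coefficient of a^2 is the diagonal entry A[1,1] = 0.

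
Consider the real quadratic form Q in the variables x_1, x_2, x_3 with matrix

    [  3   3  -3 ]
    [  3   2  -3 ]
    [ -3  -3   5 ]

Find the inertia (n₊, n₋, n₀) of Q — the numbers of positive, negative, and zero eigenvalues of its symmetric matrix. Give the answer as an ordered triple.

Symmetric row and column elimination reduces A to a congruent diagonal form with pivots 3, -1, 2.
So there are 2 positive, 1 negative pivots.

(2, 1, 0)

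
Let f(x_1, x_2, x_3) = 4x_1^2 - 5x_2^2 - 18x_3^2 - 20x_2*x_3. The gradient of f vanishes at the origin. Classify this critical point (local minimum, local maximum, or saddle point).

The Hessian at the origin is H = [[8, 0, 0], [0, -10, -20], [0, -20, -36]].
Row-reducing H symmetrically gives the diagonal entries 8, -10, 4.
Counting signs: 2 positive, 1 negative.
H is indefinite, so the origin is a saddle point.

saddle point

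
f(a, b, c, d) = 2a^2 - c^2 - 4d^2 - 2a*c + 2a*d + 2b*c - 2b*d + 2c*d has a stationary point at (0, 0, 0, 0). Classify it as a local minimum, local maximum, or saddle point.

saddle point

The Hessian at the origin is H = [[4, 0, -2, 2], [0, 0, 2, -2], [-2, 2, -2, 2], [2, -2, 2, -8]].
H is indefinite, so the origin is a saddle point.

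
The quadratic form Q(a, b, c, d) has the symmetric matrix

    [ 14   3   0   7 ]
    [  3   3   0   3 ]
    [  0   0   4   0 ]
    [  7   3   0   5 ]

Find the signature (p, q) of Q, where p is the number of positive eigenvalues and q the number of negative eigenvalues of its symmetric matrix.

(4, 0)

Symmetric row and column elimination reduces A to a congruent diagonal form with pivots 14, 33/14, 4, 6/11.
Counting signs: 4 positive.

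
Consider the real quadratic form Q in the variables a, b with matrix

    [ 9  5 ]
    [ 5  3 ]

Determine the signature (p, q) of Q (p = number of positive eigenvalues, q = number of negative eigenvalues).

Congruent diagonalization of A (simultaneous row and column reduction) yields pivots 9, 2/9.
So there are 2 positive pivots.

(2, 0)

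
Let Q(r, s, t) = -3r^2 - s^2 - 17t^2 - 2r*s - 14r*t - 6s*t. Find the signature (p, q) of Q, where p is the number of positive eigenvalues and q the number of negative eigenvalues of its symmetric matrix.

The symmetric matrix is A = [[-3, -1, -7], [-1, -1, -3], [-7, -3, -17]].
Symmetric row and column elimination reduces A to a congruent diagonal form with pivots -3, -2/3, 0.
Counting signs: 2 negative, 1 zero.

(0, 2)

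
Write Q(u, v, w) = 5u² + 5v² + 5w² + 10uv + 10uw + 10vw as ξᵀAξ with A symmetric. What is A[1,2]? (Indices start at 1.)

5

The coefficient of u·v in Q is 10. For a symmetric A this equals A[1,2] + A[2,1] = 2·A[1,2].
So A[1,2] = 10/2 = 5.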